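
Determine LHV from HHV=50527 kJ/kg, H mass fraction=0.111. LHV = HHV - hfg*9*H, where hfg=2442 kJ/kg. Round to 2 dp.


LHV = HHV - hfg * 9 * H
Water correction = 2442 * 9 * 0.111 = 2439.558 kJ/kg
LHV = 50527 - 2439.558 = 48087.44 kJ/kg


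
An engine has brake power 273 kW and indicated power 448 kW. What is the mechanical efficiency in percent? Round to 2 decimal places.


eta_mech = (BP / IP) * 100
Ratio = 273 / 448 = 0.6094
eta_mech = 0.6094 * 100 = 60.94%


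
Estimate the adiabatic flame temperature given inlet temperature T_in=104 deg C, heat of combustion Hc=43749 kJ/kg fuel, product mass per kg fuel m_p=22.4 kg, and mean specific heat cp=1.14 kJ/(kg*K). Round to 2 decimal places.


T_ad = T_in + Hc / (m_p * cp)
Denominator = 22.4 * 1.14 = 25.5360
Temperature rise = 43749 / 25.5360 = 1713.23 K
T_ad = 104 + 1713.23 = 1817.23 deg C


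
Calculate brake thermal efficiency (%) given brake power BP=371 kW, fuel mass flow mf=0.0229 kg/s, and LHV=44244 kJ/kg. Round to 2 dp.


eta_BTE = (BP / (mf * LHV)) * 100
Denominator = 0.0229 * 44244 = 1013.1876 kW
eta_BTE = (371 / 1013.1876) * 100 = 36.62%


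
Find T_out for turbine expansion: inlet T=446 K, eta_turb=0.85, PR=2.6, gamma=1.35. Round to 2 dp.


T_out = T_in * (1 - eta * (1 - PR^(-(gamma-1)/gamma)))
Exponent = -(1.35-1)/1.35 = -0.25925926
PR^exp = 2.6^(-0.25925926) = 0.78057442
Factor = 1 - 0.85*(1 - 0.78057442) = 0.81348826
T_out = 446 * 0.81348826 = 362.82 K


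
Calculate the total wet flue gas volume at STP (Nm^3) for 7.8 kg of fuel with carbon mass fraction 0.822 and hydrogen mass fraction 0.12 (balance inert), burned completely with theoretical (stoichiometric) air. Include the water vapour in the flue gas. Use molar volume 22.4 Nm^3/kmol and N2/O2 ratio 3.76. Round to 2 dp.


Per kg fuel: CO2 = (C/12 kmol)*22.4 = (0.822/12)*22.4 = 1.53440 Nm^3
Per kg fuel: H2O = (H/2 kmol)*22.4 = (0.12/2)*22.4 = 1.34400 Nm^3
O2 needed per kg fuel = C/12 + H/4 = 0.822/12 + 0.12/4 = 0.09850000 kmol
Per kg fuel: N2 = O2*3.76*22.4 = 0.09850000*3.76*22.4 = 8.29606 Nm^3
Total per kg = 1.53440 + 1.34400 + 8.29606 = 11.17446 Nm^3
Total = 11.17446 * 7.8 = 87.16 Nm^3


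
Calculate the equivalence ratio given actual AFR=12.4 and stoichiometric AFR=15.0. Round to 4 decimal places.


phi = AFR_stoich / AFR_actual
phi = 15.0 / 12.4 = 1.2097


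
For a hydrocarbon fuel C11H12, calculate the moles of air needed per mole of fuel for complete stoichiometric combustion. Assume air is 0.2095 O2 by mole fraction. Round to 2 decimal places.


Balanced combustion: C11H12 + 14 O2 -> 11 CO2 + 6 H2O
O2 needed = C + H/4 = 11 + 12/4 = 14.00 moles
Air moles = O2 / 0.2095 = 14.00 / 0.2095 = 66.83 moles air


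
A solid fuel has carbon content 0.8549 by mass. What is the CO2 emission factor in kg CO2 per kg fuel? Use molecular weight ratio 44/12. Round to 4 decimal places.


EF = C_frac * (M_CO2 / M_C)
EF = 0.8549 * (44/12)
EF = 0.8549 * 3.666667 = 3.1346 kg_CO2/kg_fuel


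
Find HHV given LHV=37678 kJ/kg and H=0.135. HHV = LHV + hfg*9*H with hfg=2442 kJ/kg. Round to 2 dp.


HHV = LHV + hfg * 9 * H
Water addition = 2442 * 9 * 0.135 = 2967.030 kJ/kg
HHV = 37678 + 2967.030 = 40645.03 kJ/kg


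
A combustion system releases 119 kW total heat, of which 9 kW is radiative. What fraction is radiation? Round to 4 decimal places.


f_rad = Q_rad / Q_total
f_rad = 9 / 119 = 0.0756


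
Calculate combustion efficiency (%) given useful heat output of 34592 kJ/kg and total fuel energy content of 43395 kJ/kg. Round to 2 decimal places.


Efficiency = (Q_useful / Q_fuel) * 100
Efficiency = (34592 / 43395) * 100
Efficiency = 0.7971 * 100 = 79.71%


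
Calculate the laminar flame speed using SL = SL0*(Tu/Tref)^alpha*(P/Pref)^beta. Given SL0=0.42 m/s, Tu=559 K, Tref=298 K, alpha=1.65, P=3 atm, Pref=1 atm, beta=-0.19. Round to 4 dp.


SL = SL0 * (Tu/Tref)^alpha * (P/Pref)^beta
T ratio = 559/298 = 1.87583893
(T ratio)^alpha = 1.87583893^1.65 = 2.823402
(P/Pref)^beta = 3^(-0.19) = 0.811609
SL = 0.42 * 2.823402 * 0.811609 = 0.9624 m/s


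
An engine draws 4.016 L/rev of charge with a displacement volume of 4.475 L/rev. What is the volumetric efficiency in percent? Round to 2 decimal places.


eta_v = (V_actual / V_disp) * 100
Ratio = 4.016 / 4.475 = 0.8974
eta_v = 0.8974 * 100 = 89.74%


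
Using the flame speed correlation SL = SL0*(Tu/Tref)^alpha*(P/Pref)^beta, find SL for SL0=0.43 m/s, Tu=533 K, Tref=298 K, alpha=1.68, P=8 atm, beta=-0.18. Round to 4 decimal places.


SL = SL0 * (Tu/Tref)^alpha * (P/Pref)^beta
T ratio = 533/298 = 1.78859060
(T ratio)^alpha = 1.78859060^1.68 = 2.655941
(P/Pref)^beta = 8^(-0.18) = 0.687771
SL = 0.43 * 2.655941 * 0.687771 = 0.7855 m/s


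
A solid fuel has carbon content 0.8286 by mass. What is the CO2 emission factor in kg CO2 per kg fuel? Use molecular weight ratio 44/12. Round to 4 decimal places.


EF = C_frac * (M_CO2 / M_C)
EF = 0.8286 * (44/12)
EF = 0.8286 * 3.666667 = 3.0382 kg_CO2/kg_fuel


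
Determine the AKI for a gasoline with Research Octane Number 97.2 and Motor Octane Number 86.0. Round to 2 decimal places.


AKI = (RON + MON) / 2
AKI = (97.2 + 86.0) / 2
AKI = 183.2 / 2 = 91.60


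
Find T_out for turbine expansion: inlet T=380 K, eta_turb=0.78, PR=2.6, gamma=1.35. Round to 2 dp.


T_out = T_in * (1 - eta * (1 - PR^(-(gamma-1)/gamma)))
Exponent = -(1.35-1)/1.35 = -0.25925926
PR^exp = 2.6^(-0.25925926) = 0.78057442
Factor = 1 - 0.78*(1 - 0.78057442) = 0.82884805
T_out = 380 * 0.82884805 = 314.96 K


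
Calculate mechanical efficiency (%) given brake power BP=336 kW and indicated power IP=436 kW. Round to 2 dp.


eta_mech = (BP / IP) * 100
Ratio = 336 / 436 = 0.7706
eta_mech = 0.7706 * 100 = 77.06%


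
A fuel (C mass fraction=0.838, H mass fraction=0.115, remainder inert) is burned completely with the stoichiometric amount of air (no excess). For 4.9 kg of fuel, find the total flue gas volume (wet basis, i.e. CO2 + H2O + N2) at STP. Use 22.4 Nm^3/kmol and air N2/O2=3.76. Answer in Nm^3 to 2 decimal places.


Per kg fuel: CO2 = (C/12 kmol)*22.4 = (0.838/12)*22.4 = 1.56427 Nm^3
Per kg fuel: H2O = (H/2 kmol)*22.4 = (0.115/2)*22.4 = 1.28800 Nm^3
O2 needed per kg fuel = C/12 + H/4 = 0.838/12 + 0.115/4 = 0.09858333 kmol
Per kg fuel: N2 = O2*3.76*22.4 = 0.09858333*3.76*22.4 = 8.30308 Nm^3
Total per kg = 1.56427 + 1.28800 + 8.30308 = 11.15535 Nm^3
Total = 11.15535 * 4.9 = 54.66 Nm^3


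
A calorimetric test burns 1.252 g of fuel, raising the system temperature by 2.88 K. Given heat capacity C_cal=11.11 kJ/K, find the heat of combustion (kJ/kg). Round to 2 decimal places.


Hc = C_cal * delta_T / m_fuel
Q_released = 11.11 * 2.88 = 31.9968 kJ
m_fuel = 1.252 g = 1.252/1000 kg = 0.001252 kg
Hc = 31.9968 / 0.001252 = 25556.55 kJ/kg


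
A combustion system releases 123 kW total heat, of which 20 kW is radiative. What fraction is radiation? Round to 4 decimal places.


f_rad = Q_rad / Q_total
f_rad = 20 / 123 = 0.1626


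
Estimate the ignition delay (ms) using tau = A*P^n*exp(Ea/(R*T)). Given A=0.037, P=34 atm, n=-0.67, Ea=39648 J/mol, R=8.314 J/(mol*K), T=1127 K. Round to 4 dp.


tau = A * P^n * exp(Ea/(R*T))
P^n = 34^(-0.67) = 0.09416925
Ea/(R*T) = 39648/(8.314*1127) = 4.231432
exp(Ea/(R*T)) = 68.815694
tau = 0.037 * 0.09416925 * 68.815694 = 0.2398 ms


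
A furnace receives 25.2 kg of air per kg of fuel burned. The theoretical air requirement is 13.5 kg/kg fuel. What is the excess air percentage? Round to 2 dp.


Excess air = actual - stoichiometric = 25.2 - 13.5 = 11.70 kg/kg fuel
Excess air % = (excess / stoich) * 100 = (11.70 / 13.5) * 100 = 86.67%


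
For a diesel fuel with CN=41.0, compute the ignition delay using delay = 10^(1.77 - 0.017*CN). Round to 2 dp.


delay = 10^(1.77 - 0.017*CN)
Exponent = 1.77 - 0.017*41.0 = 1.0730
delay = 10^1.0730 = 11.83 ms


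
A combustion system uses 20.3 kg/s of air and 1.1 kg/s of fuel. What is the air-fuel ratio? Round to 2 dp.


AFR = m_air / m_fuel
AFR = 20.3 / 1.1 = 18.45


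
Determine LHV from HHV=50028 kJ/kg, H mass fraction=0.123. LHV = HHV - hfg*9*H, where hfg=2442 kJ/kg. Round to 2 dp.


LHV = HHV - hfg * 9 * H
Water correction = 2442 * 9 * 0.123 = 2703.294 kJ/kg
LHV = 50028 - 2703.294 = 47324.71 kJ/kg


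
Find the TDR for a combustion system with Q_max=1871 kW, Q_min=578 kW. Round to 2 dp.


TDR = Q_max / Q_min
TDR = 1871 / 578 = 3.24


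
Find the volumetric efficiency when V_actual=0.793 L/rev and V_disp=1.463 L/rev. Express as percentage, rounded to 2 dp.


eta_v = (V_actual / V_disp) * 100
Ratio = 0.793 / 1.463 = 0.5420
eta_v = 0.5420 * 100 = 54.20%


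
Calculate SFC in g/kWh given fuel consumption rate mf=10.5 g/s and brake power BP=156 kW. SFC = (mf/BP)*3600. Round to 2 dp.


SFC = (mf / BP) * 3600
Rate = 10.5 / 156 = 0.067308 g/(s*kW)
SFC = 0.067308 * 3600 = 242.31 g/kWh


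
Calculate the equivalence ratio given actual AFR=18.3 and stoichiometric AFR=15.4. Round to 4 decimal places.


phi = AFR_stoich / AFR_actual
phi = 15.4 / 18.3 = 0.8415


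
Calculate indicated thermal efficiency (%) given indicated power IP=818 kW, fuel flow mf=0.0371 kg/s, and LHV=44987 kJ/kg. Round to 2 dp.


eta_ith = (IP / (mf * LHV)) * 100
Denominator = 0.0371 * 44987 = 1669.0177 kW
eta_ith = (818 / 1669.0177) * 100 = 49.01%


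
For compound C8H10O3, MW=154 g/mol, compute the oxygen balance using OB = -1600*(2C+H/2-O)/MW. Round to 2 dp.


OB = -1600 * (2C + H/2 - O) / MW
Inner = 2*8 + 10/2 - 3 = 18.00
OB = -1600 * 18.00 / 154 = -187.01%


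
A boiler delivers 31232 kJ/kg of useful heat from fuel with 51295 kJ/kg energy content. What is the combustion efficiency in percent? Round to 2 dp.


Efficiency = (Q_useful / Q_fuel) * 100
Efficiency = (31232 / 51295) * 100
Efficiency = 0.6089 * 100 = 60.89%


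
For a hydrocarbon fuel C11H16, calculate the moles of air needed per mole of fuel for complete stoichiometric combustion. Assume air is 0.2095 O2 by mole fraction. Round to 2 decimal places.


Balanced combustion: C11H16 + 15 O2 -> 11 CO2 + 8 H2O
O2 needed = C + H/4 = 11 + 16/4 = 15.00 moles
Air moles = O2 / 0.2095 = 15.00 / 0.2095 = 71.60 moles air


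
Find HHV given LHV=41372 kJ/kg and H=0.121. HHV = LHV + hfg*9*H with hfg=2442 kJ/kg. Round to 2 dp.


HHV = LHV + hfg * 9 * H
Water addition = 2442 * 9 * 0.121 = 2659.338 kJ/kg
HHV = 41372 + 2659.338 = 44031.34 kJ/kg


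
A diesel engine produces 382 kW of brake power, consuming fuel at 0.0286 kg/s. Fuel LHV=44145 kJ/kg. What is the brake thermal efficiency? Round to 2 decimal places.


eta_BTE = (BP / (mf * LHV)) * 100
Denominator = 0.0286 * 44145 = 1262.5470 kW
eta_BTE = (382 / 1262.5470) * 100 = 30.26%


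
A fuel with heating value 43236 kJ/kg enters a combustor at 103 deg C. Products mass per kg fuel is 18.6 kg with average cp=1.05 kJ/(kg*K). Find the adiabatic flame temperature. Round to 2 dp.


T_ad = T_in + Hc / (m_p * cp)
Denominator = 18.6 * 1.05 = 19.5300
Temperature rise = 43236 / 19.5300 = 2213.82 K
T_ad = 103 + 2213.82 = 2316.82 deg C


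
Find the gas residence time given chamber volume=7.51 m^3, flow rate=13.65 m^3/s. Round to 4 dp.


tau = V / Q_flow
tau = 7.51 / 13.65 = 0.5502 s


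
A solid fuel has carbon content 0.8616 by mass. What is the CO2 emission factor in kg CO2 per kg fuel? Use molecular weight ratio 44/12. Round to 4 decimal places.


EF = C_frac * (M_CO2 / M_C)
EF = 0.8616 * (44/12)
EF = 0.8616 * 3.666667 = 3.1592 kg_CO2/kg_fuel


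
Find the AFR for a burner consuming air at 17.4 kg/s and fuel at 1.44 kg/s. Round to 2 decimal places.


AFR = m_air / m_fuel
AFR = 17.4 / 1.44 = 12.08


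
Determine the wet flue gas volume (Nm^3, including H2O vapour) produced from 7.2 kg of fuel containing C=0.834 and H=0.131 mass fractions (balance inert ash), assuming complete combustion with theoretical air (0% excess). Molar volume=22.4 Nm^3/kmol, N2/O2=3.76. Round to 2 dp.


Per kg fuel: CO2 = (C/12 kmol)*22.4 = (0.834/12)*22.4 = 1.55680 Nm^3
Per kg fuel: H2O = (H/2 kmol)*22.4 = (0.131/2)*22.4 = 1.46720 Nm^3
O2 needed per kg fuel = C/12 + H/4 = 0.834/12 + 0.131/4 = 0.10225000 kmol
Per kg fuel: N2 = O2*3.76*22.4 = 0.10225000*3.76*22.4 = 8.61190 Nm^3
Total per kg = 1.55680 + 1.46720 + 8.61190 = 11.63590 Nm^3
Total = 11.63590 * 7.2 = 83.78 Nm^3


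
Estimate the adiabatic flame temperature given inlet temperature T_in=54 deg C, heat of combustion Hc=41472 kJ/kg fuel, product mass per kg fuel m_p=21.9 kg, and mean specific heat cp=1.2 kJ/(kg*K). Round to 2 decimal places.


T_ad = T_in + Hc / (m_p * cp)
Denominator = 21.9 * 1.2 = 26.2800
Temperature rise = 41472 / 26.2800 = 1578.08 K
T_ad = 54 + 1578.08 = 1632.08 deg C


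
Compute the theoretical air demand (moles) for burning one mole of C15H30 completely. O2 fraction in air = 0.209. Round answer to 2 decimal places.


Balanced combustion: C15H30 + 22.5 O2 -> 15 CO2 + 15 H2O
O2 needed = C + H/4 = 15 + 30/4 = 22.50 moles
Air moles = O2 / 0.209 = 22.50 / 0.209 = 107.66 moles air


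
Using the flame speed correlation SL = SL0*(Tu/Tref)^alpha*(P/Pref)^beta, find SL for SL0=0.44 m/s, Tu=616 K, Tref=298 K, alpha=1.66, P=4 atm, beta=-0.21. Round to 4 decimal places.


SL = SL0 * (Tu/Tref)^alpha * (P/Pref)^beta
T ratio = 616/298 = 2.06711409
(T ratio)^alpha = 2.06711409^1.66 = 3.338143
(P/Pref)^beta = 4^(-0.21) = 0.747425
SL = 0.44 * 3.338143 * 0.747425 = 1.0978 m/s


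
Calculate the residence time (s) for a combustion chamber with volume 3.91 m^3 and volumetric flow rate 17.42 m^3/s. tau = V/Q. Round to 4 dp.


tau = V / Q_flow
tau = 3.91 / 17.42 = 0.2245 s


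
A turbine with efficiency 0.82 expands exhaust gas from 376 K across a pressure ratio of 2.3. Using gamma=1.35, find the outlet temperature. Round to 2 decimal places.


T_out = T_in * (1 - eta * (1 - PR^(-(gamma-1)/gamma)))
Exponent = -(1.35-1)/1.35 = -0.25925926
PR^exp = 2.3^(-0.25925926) = 0.80578413
Factor = 1 - 0.82*(1 - 0.80578413) = 0.84074299
T_out = 376 * 0.84074299 = 316.12 K


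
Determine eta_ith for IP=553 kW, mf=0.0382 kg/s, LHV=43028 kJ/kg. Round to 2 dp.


eta_ith = (IP / (mf * LHV)) * 100
Denominator = 0.0382 * 43028 = 1643.6696 kW
eta_ith = (553 / 1643.6696) * 100 = 33.64%


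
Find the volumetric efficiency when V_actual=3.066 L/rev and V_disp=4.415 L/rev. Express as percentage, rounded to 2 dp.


eta_v = (V_actual / V_disp) * 100
Ratio = 3.066 / 4.415 = 0.6945
eta_v = 0.6945 * 100 = 69.45%


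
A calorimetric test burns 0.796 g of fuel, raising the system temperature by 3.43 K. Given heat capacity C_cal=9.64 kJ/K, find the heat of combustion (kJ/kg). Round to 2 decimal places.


Hc = C_cal * delta_T / m_fuel
Q_released = 9.64 * 3.43 = 33.0652 kJ
m_fuel = 0.796 g = 0.796/1000 kg = 0.000796 kg
Hc = 33.0652 / 0.000796 = 41539.20 kJ/kg


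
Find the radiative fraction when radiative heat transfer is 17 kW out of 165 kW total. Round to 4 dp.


f_rad = Q_rad / Q_total
f_rad = 17 / 165 = 0.1030


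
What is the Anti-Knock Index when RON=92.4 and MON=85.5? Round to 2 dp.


AKI = (RON + MON) / 2
AKI = (92.4 + 85.5) / 2
AKI = 177.9 / 2 = 88.95


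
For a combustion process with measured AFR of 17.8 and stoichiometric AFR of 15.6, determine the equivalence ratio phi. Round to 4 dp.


phi = AFR_stoich / AFR_actual
phi = 15.6 / 17.8 = 0.8764


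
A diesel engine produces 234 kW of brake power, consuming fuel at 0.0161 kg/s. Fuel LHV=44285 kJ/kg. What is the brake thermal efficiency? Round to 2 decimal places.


eta_BTE = (BP / (mf * LHV)) * 100
Denominator = 0.0161 * 44285 = 712.9885 kW
eta_BTE = (234 / 712.9885) * 100 = 32.82%


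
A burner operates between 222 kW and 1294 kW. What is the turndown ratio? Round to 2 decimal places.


TDR = Q_max / Q_min
TDR = 1294 / 222 = 5.83


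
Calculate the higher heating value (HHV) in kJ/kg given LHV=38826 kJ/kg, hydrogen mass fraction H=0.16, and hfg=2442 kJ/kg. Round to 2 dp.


HHV = LHV + hfg * 9 * H
Water addition = 2442 * 9 * 0.16 = 3516.480 kJ/kg
HHV = 38826 + 3516.480 = 42342.48 kJ/kg


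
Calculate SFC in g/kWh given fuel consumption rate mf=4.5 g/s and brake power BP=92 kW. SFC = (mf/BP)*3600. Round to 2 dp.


SFC = (mf / BP) * 3600
Rate = 4.5 / 92 = 0.048913 g/(s*kW)
SFC = 0.048913 * 3600 = 176.09 g/kWh


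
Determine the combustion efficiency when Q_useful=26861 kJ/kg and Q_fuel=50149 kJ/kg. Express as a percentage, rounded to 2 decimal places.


Efficiency = (Q_useful / Q_fuel) * 100
Efficiency = (26861 / 50149) * 100
Efficiency = 0.5356 * 100 = 53.56%


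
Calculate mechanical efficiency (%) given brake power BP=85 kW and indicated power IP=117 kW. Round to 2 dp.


eta_mech = (BP / IP) * 100
Ratio = 85 / 117 = 0.7265
eta_mech = 0.7265 * 100 = 72.65%


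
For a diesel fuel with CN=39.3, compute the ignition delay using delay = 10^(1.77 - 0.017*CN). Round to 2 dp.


delay = 10^(1.77 - 0.017*CN)
Exponent = 1.77 - 0.017*39.3 = 1.1019
delay = 10^1.1019 = 12.64 ms


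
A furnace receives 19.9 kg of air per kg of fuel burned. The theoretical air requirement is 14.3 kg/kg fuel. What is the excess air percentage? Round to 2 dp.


Excess air = actual - stoichiometric = 19.9 - 14.3 = 5.60 kg/kg fuel
Excess air % = (excess / stoich) * 100 = (5.60 / 14.3) * 100 = 39.16%


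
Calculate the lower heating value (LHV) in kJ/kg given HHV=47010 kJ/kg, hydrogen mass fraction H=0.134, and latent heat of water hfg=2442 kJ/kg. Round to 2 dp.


LHV = HHV - hfg * 9 * H
Water correction = 2442 * 9 * 0.134 = 2945.052 kJ/kg
LHV = 47010 - 2945.052 = 44064.95 kJ/kg


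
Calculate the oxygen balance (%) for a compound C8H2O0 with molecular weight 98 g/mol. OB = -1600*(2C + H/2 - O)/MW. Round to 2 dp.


OB = -1600 * (2C + H/2 - O) / MW
Inner = 2*8 + 2/2 - 0 = 17.00
OB = -1600 * 17.00 / 98 = -277.55%


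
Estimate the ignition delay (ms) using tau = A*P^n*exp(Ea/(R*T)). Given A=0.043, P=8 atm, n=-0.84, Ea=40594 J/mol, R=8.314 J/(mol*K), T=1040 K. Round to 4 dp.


tau = A * P^n * exp(Ea/(R*T))
P^n = 8^(-0.84) = 0.17434296
Ea/(R*T) = 40594/(8.314*1040) = 4.694815
exp(Ea/(R*T)) = 109.378577
tau = 0.043 * 0.17434296 * 109.378577 = 0.8200 ms


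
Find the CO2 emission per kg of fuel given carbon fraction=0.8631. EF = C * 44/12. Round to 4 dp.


EF = C_frac * (M_CO2 / M_C)
EF = 0.8631 * (44/12)
EF = 0.8631 * 3.666667 = 3.1647 kg_CO2/kg_fuel


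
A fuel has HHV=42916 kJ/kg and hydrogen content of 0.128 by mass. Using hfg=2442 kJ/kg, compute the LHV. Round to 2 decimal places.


LHV = HHV - hfg * 9 * H
Water correction = 2442 * 9 * 0.128 = 2813.184 kJ/kg
LHV = 42916 - 2813.184 = 40102.82 kJ/kg


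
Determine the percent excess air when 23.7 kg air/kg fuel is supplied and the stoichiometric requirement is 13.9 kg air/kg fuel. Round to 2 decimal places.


Excess air = actual - stoichiometric = 23.7 - 13.9 = 9.80 kg/kg fuel
Excess air % = (excess / stoich) * 100 = (9.80 / 13.9) * 100 = 70.50%


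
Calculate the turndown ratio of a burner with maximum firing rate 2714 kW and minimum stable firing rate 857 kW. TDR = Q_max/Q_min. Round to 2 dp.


TDR = Q_max / Q_min
TDR = 2714 / 857 = 3.17


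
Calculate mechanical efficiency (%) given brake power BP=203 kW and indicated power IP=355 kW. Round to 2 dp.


eta_mech = (BP / IP) * 100
Ratio = 203 / 355 = 0.5718
eta_mech = 0.5718 * 100 = 57.18%


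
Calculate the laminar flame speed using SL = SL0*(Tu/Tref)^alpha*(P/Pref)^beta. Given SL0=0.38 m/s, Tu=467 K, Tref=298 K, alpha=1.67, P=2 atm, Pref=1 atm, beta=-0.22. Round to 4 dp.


SL = SL0 * (Tu/Tref)^alpha * (P/Pref)^beta
T ratio = 467/298 = 1.56711409
(T ratio)^alpha = 1.56711409^1.67 = 2.117474
(P/Pref)^beta = 2^(-0.22) = 0.858565
SL = 0.38 * 2.117474 * 0.858565 = 0.6908 m/s


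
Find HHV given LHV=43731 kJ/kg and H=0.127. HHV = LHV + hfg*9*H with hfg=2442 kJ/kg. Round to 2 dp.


HHV = LHV + hfg * 9 * H
Water addition = 2442 * 9 * 0.127 = 2791.206 kJ/kg
HHV = 43731 + 2791.206 = 46522.21 kJ/kg


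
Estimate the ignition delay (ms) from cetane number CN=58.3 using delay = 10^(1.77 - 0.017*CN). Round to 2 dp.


delay = 10^(1.77 - 0.017*CN)
Exponent = 1.77 - 0.017*58.3 = 0.7789
delay = 10^0.7789 = 6.01 ms


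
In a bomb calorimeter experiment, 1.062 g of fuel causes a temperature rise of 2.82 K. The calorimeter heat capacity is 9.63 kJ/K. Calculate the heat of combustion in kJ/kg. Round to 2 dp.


Hc = C_cal * delta_T / m_fuel
Q_released = 9.63 * 2.82 = 27.1566 kJ
m_fuel = 1.062 g = 1.062/1000 kg = 0.001062 kg
Hc = 27.1566 / 0.001062 = 25571.19 kJ/kg


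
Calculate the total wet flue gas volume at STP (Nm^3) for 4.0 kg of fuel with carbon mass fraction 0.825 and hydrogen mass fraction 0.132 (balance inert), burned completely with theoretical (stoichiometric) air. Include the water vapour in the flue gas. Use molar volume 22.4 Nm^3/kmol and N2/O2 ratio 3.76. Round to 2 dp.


Per kg fuel: CO2 = (C/12 kmol)*22.4 = (0.825/12)*22.4 = 1.54000 Nm^3
Per kg fuel: H2O = (H/2 kmol)*22.4 = (0.132/2)*22.4 = 1.47840 Nm^3
O2 needed per kg fuel = C/12 + H/4 = 0.825/12 + 0.132/4 = 0.10175000 kmol
Per kg fuel: N2 = O2*3.76*22.4 = 0.10175000*3.76*22.4 = 8.56979 Nm^3
Total per kg = 1.54000 + 1.47840 + 8.56979 = 11.58819 Nm^3
Total = 11.58819 * 4.0 = 46.35 Nm^3


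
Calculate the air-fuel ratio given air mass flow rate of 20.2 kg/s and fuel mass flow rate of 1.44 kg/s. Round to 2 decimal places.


AFR = m_air / m_fuel
AFR = 20.2 / 1.44 = 14.03


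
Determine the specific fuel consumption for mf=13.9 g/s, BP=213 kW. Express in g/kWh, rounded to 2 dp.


SFC = (mf / BP) * 3600
Rate = 13.9 / 213 = 0.065258 g/(s*kW)
SFC = 0.065258 * 3600 = 234.93 g/kWh


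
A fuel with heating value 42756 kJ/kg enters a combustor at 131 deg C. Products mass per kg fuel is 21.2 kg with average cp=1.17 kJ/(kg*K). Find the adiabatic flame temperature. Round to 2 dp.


T_ad = T_in + Hc / (m_p * cp)
Denominator = 21.2 * 1.17 = 24.8040
Temperature rise = 42756 / 24.8040 = 1723.75 K
T_ad = 131 + 1723.75 = 1854.75 deg C


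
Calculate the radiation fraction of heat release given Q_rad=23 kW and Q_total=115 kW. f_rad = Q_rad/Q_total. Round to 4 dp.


f_rad = Q_rad / Q_total
f_rad = 23 / 115 = 0.2000


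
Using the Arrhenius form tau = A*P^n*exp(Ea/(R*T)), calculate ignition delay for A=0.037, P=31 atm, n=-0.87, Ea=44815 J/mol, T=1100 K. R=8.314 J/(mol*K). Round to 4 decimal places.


tau = A * P^n * exp(Ea/(R*T))
P^n = 31^(-0.87) = 0.05040984
Ea/(R*T) = 44815/(8.314*1100) = 4.900278
exp(Ea/(R*T)) = 134.327082
tau = 0.037 * 0.05040984 * 134.327082 = 0.2505 ms


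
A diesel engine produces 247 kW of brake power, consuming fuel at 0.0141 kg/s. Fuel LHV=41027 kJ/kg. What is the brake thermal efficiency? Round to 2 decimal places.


eta_BTE = (BP / (mf * LHV)) * 100
Denominator = 0.0141 * 41027 = 578.4807 kW
eta_BTE = (247 / 578.4807) * 100 = 42.70%


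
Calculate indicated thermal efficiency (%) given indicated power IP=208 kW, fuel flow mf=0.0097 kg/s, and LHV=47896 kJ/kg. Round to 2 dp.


eta_ith = (IP / (mf * LHV)) * 100
Denominator = 0.0097 * 47896 = 464.5912 kW
eta_ith = (208 / 464.5912) * 100 = 44.77%


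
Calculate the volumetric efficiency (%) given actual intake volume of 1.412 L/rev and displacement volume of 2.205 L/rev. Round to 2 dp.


eta_v = (V_actual / V_disp) * 100
Ratio = 1.412 / 2.205 = 0.6404
eta_v = 0.6404 * 100 = 64.04%


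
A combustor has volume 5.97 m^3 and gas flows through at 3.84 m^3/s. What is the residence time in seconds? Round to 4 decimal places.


tau = V / Q_flow
tau = 5.97 / 3.84 = 1.5547 s


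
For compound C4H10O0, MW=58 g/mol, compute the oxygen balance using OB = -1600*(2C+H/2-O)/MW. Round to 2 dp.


OB = -1600 * (2C + H/2 - O) / MW
Inner = 2*4 + 10/2 - 0 = 13.00
OB = -1600 * 13.00 / 58 = -358.62%


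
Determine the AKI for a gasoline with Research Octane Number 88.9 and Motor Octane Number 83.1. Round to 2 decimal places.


AKI = (RON + MON) / 2
AKI = (88.9 + 83.1) / 2
AKI = 172.0 / 2 = 86.00


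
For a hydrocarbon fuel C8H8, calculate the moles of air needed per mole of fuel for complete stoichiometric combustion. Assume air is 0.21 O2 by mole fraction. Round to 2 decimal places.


Balanced combustion: C8H8 + 10 O2 -> 8 CO2 + 4 H2O
O2 needed = C + H/4 = 8 + 8/4 = 10.00 moles
Air moles = O2 / 0.21 = 10.00 / 0.21 = 47.62 moles air


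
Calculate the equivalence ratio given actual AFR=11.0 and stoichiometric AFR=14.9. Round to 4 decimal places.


phi = AFR_stoich / AFR_actual
phi = 14.9 / 11.0 = 1.3545


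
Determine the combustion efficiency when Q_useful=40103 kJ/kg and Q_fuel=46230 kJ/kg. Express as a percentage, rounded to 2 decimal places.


Efficiency = (Q_useful / Q_fuel) * 100
Efficiency = (40103 / 46230) * 100
Efficiency = 0.8675 * 100 = 86.75%


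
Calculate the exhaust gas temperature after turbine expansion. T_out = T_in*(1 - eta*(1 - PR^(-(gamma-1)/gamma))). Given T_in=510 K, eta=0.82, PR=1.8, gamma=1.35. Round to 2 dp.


T_out = T_in * (1 - eta * (1 - PR^(-(gamma-1)/gamma)))
Exponent = -(1.35-1)/1.35 = -0.25925926
PR^exp = 1.8^(-0.25925926) = 0.85865408
Factor = 1 - 0.82*(1 - 0.85865408) = 0.88409635
T_out = 510 * 0.88409635 = 450.89 K


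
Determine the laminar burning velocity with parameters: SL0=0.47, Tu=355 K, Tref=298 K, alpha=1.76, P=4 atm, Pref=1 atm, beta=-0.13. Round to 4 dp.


SL = SL0 * (Tu/Tref)^alpha * (P/Pref)^beta
T ratio = 355/298 = 1.19127517
(T ratio)^alpha = 1.19127517^1.76 = 1.360759
(P/Pref)^beta = 4^(-0.13) = 0.835088
SL = 0.47 * 1.360759 * 0.835088 = 0.5341 m/s


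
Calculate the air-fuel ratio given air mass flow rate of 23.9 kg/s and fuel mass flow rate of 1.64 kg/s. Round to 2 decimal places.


AFR = m_air / m_fuel
AFR = 23.9 / 1.64 = 14.57


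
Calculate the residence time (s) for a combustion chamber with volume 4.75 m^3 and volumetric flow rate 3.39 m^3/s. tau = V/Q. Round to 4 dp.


tau = V / Q_flow
tau = 4.75 / 3.39 = 1.4012 s


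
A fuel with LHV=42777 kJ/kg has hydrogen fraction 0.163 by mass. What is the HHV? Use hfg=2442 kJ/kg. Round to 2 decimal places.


HHV = LHV + hfg * 9 * H
Water addition = 2442 * 9 * 0.163 = 3582.414 kJ/kg
HHV = 42777 + 3582.414 = 46359.41 kJ/kg


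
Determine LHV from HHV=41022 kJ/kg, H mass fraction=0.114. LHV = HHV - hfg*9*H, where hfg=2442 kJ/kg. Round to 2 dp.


LHV = HHV - hfg * 9 * H
Water correction = 2442 * 9 * 0.114 = 2505.492 kJ/kg
LHV = 41022 - 2505.492 = 38516.51 kJ/kg


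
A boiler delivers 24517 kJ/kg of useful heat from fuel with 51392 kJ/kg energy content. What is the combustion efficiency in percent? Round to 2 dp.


Efficiency = (Q_useful / Q_fuel) * 100
Efficiency = (24517 / 51392) * 100
Efficiency = 0.4771 * 100 = 47.71%


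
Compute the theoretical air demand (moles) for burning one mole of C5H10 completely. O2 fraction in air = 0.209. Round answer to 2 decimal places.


Balanced combustion: C5H10 + 7.5 O2 -> 5 CO2 + 5 H2O
O2 needed = C + H/4 = 5 + 10/4 = 7.50 moles
Air moles = O2 / 0.209 = 7.50 / 0.209 = 35.89 moles air


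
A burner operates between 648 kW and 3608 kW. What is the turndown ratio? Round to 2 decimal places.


TDR = Q_max / Q_min
TDR = 3608 / 648 = 5.57


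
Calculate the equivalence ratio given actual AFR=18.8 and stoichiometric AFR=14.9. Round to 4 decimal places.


phi = AFR_stoich / AFR_actual
phi = 14.9 / 18.8 = 0.7926


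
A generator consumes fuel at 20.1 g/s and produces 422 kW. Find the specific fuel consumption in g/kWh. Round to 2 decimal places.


SFC = (mf / BP) * 3600
Rate = 20.1 / 422 = 0.047630 g/(s*kW)
SFC = 0.047630 * 3600 = 171.47 g/kWh


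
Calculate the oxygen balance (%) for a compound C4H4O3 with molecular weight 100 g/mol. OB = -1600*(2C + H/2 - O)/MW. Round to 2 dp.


OB = -1600 * (2C + H/2 - O) / MW
Inner = 2*4 + 4/2 - 3 = 7.00
OB = -1600 * 7.00 / 100 = -112.00%


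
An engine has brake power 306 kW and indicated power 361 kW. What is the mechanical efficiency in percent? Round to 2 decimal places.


eta_mech = (BP / IP) * 100
Ratio = 306 / 361 = 0.8476
eta_mech = 0.8476 * 100 = 84.76%


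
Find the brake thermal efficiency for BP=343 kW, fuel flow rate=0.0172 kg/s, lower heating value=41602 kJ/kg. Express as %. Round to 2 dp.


eta_BTE = (BP / (mf * LHV)) * 100
Denominator = 0.0172 * 41602 = 715.5544 kW
eta_BTE = (343 / 715.5544) * 100 = 47.93%


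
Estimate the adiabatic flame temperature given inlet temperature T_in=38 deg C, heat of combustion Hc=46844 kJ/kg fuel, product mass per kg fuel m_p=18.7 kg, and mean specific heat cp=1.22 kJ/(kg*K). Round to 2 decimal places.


T_ad = T_in + Hc / (m_p * cp)
Denominator = 18.7 * 1.22 = 22.8140
Temperature rise = 46844 / 22.8140 = 2053.30 K
T_ad = 38 + 2053.30 = 2091.30 deg C


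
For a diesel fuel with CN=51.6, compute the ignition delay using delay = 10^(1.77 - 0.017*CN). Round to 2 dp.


delay = 10^(1.77 - 0.017*CN)
Exponent = 1.77 - 0.017*51.6 = 0.8928
delay = 10^0.8928 = 7.81 ms


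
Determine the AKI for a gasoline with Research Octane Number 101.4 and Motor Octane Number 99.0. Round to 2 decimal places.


AKI = (RON + MON) / 2
AKI = (101.4 + 99.0) / 2
AKI = 200.4 / 2 = 100.20


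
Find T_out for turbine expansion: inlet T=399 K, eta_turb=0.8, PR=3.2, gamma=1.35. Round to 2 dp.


T_out = T_in * (1 - eta * (1 - PR^(-(gamma-1)/gamma)))
Exponent = -(1.35-1)/1.35 = -0.25925926
PR^exp = 3.2^(-0.25925926) = 0.73966521
Factor = 1 - 0.8*(1 - 0.73966521) = 0.79173217
T_out = 399 * 0.79173217 = 315.90 K


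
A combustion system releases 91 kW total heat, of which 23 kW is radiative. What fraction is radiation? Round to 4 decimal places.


f_rad = Q_rad / Q_total
f_rad = 23 / 91 = 0.2527


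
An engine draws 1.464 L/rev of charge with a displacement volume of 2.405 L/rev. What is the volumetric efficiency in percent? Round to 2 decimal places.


eta_v = (V_actual / V_disp) * 100
Ratio = 1.464 / 2.405 = 0.6087
eta_v = 0.6087 * 100 = 60.87%


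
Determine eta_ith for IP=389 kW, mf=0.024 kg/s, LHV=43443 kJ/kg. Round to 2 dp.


eta_ith = (IP / (mf * LHV)) * 100
Denominator = 0.024 * 43443 = 1042.6320 kW
eta_ith = (389 / 1042.6320) * 100 = 37.31%


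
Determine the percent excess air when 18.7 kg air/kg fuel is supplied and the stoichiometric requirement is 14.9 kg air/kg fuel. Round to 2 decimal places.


Excess air = actual - stoichiometric = 18.7 - 14.9 = 3.80 kg/kg fuel
Excess air % = (excess / stoich) * 100 = (3.80 / 14.9) * 100 = 25.50%


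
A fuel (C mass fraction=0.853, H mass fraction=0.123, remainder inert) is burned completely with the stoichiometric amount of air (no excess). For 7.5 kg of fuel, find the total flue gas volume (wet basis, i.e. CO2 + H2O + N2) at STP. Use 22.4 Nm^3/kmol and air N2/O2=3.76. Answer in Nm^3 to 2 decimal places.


Per kg fuel: CO2 = (C/12 kmol)*22.4 = (0.853/12)*22.4 = 1.59227 Nm^3
Per kg fuel: H2O = (H/2 kmol)*22.4 = (0.123/2)*22.4 = 1.37760 Nm^3
O2 needed per kg fuel = C/12 + H/4 = 0.853/12 + 0.123/4 = 0.10183333 kmol
Per kg fuel: N2 = O2*3.76*22.4 = 0.10183333*3.76*22.4 = 8.57681 Nm^3
Total per kg = 1.59227 + 1.37760 + 8.57681 = 11.54668 Nm^3
Total = 11.54668 * 7.5 = 86.60 Nm^3


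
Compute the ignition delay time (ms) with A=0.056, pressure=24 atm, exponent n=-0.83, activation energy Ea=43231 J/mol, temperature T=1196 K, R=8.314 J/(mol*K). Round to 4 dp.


tau = A * P^n * exp(Ea/(R*T))
P^n = 24^(-0.83) = 0.07151953
Ea/(R*T) = 43231/(8.314*1196) = 4.347645
exp(Ea/(R*T)) = 77.296221
tau = 0.056 * 0.07151953 * 77.296221 = 0.3096 ms


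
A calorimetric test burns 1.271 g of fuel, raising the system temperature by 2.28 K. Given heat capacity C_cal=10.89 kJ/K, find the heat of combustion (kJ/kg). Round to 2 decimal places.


Hc = C_cal * delta_T / m_fuel
Q_released = 10.89 * 2.28 = 24.8292 kJ
m_fuel = 1.271 g = 1.271/1000 kg = 0.001271 kg
Hc = 24.8292 / 0.001271 = 19535.17 kJ/kg


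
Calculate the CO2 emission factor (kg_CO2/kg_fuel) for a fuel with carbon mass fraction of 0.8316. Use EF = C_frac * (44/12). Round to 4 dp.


EF = C_frac * (M_CO2 / M_C)
EF = 0.8316 * (44/12)
EF = 0.8316 * 3.666667 = 3.0492 kg_CO2/kg_fuel


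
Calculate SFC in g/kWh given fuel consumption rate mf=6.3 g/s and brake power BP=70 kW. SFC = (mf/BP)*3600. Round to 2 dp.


SFC = (mf / BP) * 3600
Rate = 6.3 / 70 = 0.090000 g/(s*kW)
SFC = 0.090000 * 3600 = 324.00 g/kWh


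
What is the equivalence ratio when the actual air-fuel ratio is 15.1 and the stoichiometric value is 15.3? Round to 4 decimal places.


phi = AFR_stoich / AFR_actual
phi = 15.3 / 15.1 = 1.0132


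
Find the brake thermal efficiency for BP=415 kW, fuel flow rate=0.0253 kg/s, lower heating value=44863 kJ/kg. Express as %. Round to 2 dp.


eta_BTE = (BP / (mf * LHV)) * 100
Denominator = 0.0253 * 44863 = 1135.0339 kW
eta_BTE = (415 / 1135.0339) * 100 = 36.56%


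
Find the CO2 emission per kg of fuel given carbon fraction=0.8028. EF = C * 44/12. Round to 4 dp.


EF = C_frac * (M_CO2 / M_C)
EF = 0.8028 * (44/12)
EF = 0.8028 * 3.666667 = 2.9436 kg_CO2/kg_fuel


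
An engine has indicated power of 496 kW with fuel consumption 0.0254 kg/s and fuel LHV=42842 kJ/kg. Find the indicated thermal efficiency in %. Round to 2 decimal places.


eta_ith = (IP / (mf * LHV)) * 100
Denominator = 0.0254 * 42842 = 1088.1868 kW
eta_ith = (496 / 1088.1868) * 100 = 45.58%


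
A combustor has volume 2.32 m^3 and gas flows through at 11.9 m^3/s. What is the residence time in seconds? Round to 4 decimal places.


tau = V / Q_flow
tau = 2.32 / 11.9 = 0.1950 s


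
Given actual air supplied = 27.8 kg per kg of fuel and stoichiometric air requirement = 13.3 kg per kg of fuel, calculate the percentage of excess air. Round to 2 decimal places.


Excess air = actual - stoichiometric = 27.8 - 13.3 = 14.50 kg/kg fuel
Excess air % = (excess / stoich) * 100 = (14.50 / 13.3) * 100 = 109.02%


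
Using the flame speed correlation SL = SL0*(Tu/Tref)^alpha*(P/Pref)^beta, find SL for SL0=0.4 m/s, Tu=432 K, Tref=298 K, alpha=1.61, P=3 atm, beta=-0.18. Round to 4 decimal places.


SL = SL0 * (Tu/Tref)^alpha * (P/Pref)^beta
T ratio = 432/298 = 1.44966443
(T ratio)^alpha = 1.44966443^1.61 = 1.818196
(P/Pref)^beta = 3^(-0.18) = 0.820575
SL = 0.4 * 1.818196 * 0.820575 = 0.5968 m/s


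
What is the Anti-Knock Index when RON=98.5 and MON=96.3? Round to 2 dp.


AKI = (RON + MON) / 2
AKI = (98.5 + 96.3) / 2
AKI = 194.8 / 2 = 97.40


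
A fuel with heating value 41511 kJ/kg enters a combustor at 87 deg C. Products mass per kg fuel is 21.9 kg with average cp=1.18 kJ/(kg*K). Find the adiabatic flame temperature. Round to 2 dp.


T_ad = T_in + Hc / (m_p * cp)
Denominator = 21.9 * 1.18 = 25.8420
Temperature rise = 41511 / 25.8420 = 1606.34 K
T_ad = 87 + 1606.34 = 1693.34 deg C


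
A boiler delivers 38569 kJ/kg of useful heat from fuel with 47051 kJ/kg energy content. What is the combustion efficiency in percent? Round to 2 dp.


Efficiency = (Q_useful / Q_fuel) * 100
Efficiency = (38569 / 47051) * 100
Efficiency = 0.8197 * 100 = 81.97%


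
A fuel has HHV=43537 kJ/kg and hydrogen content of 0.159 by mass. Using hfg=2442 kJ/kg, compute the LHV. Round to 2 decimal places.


LHV = HHV - hfg * 9 * H
Water correction = 2442 * 9 * 0.159 = 3494.502 kJ/kg
LHV = 43537 - 3494.502 = 40042.50 kJ/kg


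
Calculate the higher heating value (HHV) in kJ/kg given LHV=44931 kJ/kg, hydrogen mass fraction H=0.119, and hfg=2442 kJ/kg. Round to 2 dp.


HHV = LHV + hfg * 9 * H
Water addition = 2442 * 9 * 0.119 = 2615.382 kJ/kg
HHV = 44931 + 2615.382 = 47546.38 kJ/kg


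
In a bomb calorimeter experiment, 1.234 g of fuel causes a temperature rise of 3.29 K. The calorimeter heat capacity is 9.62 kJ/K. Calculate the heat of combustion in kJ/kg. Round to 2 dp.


Hc = C_cal * delta_T / m_fuel
Q_released = 9.62 * 3.29 = 31.6498 kJ
m_fuel = 1.234 g = 1.234/1000 kg = 0.001234 kg
Hc = 31.6498 / 0.001234 = 25648.14 kJ/kg


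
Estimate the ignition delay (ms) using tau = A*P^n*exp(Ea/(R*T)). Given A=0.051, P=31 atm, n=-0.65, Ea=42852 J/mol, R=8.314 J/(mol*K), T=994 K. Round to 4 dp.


tau = A * P^n * exp(Ea/(R*T))
P^n = 31^(-0.65) = 0.10730375
Ea/(R*T) = 42852/(8.314*994) = 5.185310
exp(Ea/(R*T)) = 178.628744
tau = 0.051 * 0.10730375 * 178.628744 = 0.9775 ms


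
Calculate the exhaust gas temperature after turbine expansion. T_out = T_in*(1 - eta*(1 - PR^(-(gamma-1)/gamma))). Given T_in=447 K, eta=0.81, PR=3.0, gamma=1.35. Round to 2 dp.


T_out = T_in * (1 - eta * (1 - PR^(-(gamma-1)/gamma)))
Exponent = -(1.35-1)/1.35 = -0.25925926
PR^exp = 3.0^(-0.25925926) = 0.75214556
Factor = 1 - 0.81*(1 - 0.75214556) = 0.79923790
T_out = 447 * 0.79923790 = 357.26 K


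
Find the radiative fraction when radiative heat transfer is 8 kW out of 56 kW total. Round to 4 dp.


f_rad = Q_rad / Q_total
f_rad = 8 / 56 = 0.1429


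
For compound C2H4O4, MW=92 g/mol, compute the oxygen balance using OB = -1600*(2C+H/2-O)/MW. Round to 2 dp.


OB = -1600 * (2C + H/2 - O) / MW
Inner = 2*2 + 4/2 - 4 = 2.00
OB = -1600 * 2.00 / 92 = -34.78%


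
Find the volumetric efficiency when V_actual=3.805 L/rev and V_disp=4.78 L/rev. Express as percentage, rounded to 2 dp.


eta_v = (V_actual / V_disp) * 100
Ratio = 3.805 / 4.78 = 0.7960
eta_v = 0.7960 * 100 = 79.60%


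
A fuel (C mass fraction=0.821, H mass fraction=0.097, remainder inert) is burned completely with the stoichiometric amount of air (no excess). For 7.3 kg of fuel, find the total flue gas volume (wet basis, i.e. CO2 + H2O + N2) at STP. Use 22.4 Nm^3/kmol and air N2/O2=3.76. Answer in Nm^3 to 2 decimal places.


Per kg fuel: CO2 = (C/12 kmol)*22.4 = (0.821/12)*22.4 = 1.53253 Nm^3
Per kg fuel: H2O = (H/2 kmol)*22.4 = (0.097/2)*22.4 = 1.08640 Nm^3
O2 needed per kg fuel = C/12 + H/4 = 0.821/12 + 0.097/4 = 0.09266667 kmol
Per kg fuel: N2 = O2*3.76*22.4 = 0.09266667*3.76*22.4 = 7.80476 Nm^3
Total per kg = 1.53253 + 1.08640 + 7.80476 = 10.42369 Nm^3
Total = 10.42369 * 7.3 = 76.09 Nm^3


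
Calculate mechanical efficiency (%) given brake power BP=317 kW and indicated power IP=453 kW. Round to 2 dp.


eta_mech = (BP / IP) * 100
Ratio = 317 / 453 = 0.6998
eta_mech = 0.6998 * 100 = 69.98%


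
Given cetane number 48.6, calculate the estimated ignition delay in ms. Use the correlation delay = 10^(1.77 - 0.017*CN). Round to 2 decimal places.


delay = 10^(1.77 - 0.017*CN)
Exponent = 1.77 - 0.017*48.6 = 0.9438
delay = 10^0.9438 = 8.79 ms


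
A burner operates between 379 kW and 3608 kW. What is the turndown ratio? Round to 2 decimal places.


TDR = Q_max / Q_min
TDR = 3608 / 379 = 9.52


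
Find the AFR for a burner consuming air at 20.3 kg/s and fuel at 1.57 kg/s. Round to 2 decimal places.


AFR = m_air / m_fuel
AFR = 20.3 / 1.57 = 12.93


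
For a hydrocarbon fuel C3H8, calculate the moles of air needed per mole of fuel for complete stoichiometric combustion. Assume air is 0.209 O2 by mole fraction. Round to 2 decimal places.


Balanced combustion: C3H8 + 5 O2 -> 3 CO2 + 4 H2O
O2 needed = C + H/4 = 3 + 8/4 = 5.00 moles
Air moles = O2 / 0.209 = 5.00 / 0.209 = 23.92 moles air


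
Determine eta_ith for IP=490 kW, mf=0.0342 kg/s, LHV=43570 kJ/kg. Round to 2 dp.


eta_ith = (IP / (mf * LHV)) * 100
Denominator = 0.0342 * 43570 = 1490.0940 kW
eta_ith = (490 / 1490.0940) * 100 = 32.88%


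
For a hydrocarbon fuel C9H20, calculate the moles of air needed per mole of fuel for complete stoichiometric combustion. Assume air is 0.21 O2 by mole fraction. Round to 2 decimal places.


Balanced combustion: C9H20 + 14 O2 -> 9 CO2 + 10 H2O
O2 needed = C + H/4 = 9 + 20/4 = 14.00 moles
Air moles = O2 / 0.21 = 14.00 / 0.21 = 66.67 moles air


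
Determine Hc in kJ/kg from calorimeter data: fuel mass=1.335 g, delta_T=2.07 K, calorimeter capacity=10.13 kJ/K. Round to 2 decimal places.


Hc = C_cal * delta_T / m_fuel
Q_released = 10.13 * 2.07 = 20.9691 kJ
m_fuel = 1.335 g = 1.335/1000 kg = 0.001335 kg
Hc = 20.9691 / 0.001335 = 15707.19 kJ/kg
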